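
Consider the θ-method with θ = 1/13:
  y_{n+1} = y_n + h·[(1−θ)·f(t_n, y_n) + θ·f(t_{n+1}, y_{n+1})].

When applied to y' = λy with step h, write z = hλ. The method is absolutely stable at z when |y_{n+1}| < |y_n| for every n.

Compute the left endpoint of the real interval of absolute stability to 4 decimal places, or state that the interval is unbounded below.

Test eqn y'=λy, z=hλ:
  y_{n+1} = y_n + z·[12/13·y_n + 1/13·y_{n+1}] ⇒ (1 − 1/13z)y_{n+1} = (1 + 12/13z)y_n
  Hence R(z) = (1 + 12/13z)/(1 − 1/13z).

Find x<0 with |R(x)|<1.
x=-0.4: |R|=0.6119
R=−1: 1+12/13x = −1+1/13x ⇒ -11/13x=2 ⇒ x=2/(-11/13)=-2.3636
Confirm numerically:
  x=-1.445: |R|=0.30045 <1
  x=-1.252: |R|=0.14202 <1
  x=-1.222: |R|=0.11700 <1
  x=-1.196: |R|=0.09524 <1
  x=-2.668: |R|=1.21368 >1
  x=-2.627: |R|=1.18538 >1
  x=-2.596: |R|=1.16389 >1
So |R|<1 on (-2.3636, 0).

z* = -2.3636.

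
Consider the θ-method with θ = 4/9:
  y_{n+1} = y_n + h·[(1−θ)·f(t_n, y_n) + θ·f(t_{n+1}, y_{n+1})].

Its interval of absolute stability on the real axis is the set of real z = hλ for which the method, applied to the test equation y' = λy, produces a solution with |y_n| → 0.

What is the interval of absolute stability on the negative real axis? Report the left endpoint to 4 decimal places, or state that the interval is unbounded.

(-18.0000, 0).

With y'=λy (z=hλ):
  y_{n+1} = y_n + z·[5/9·y_n + 4/9·y_{n+1}] ⇒ (1 − 4/9z)y_{n+1} = (1 + 5/9z)y_n
  so R(z) = (1 + 5/9z)/(1 − 4/9z).

Boundary: |R(x)|=1, x<0.
x=-0.51: |R|=0.5842
R=−1: 1+5/9x = −1+4/9x ⇒ -1/9x=2 ⇒ x=2/(-1/9)=-18.0000
Confirm numerically:
  x=-16.652: |R|=0.98217 <1
  x=-14.604: |R|=0.94963 <1
  x=-11.489: |R|=0.88152 <1
  x=-7.359: |R|=0.72315 <1
  x=-18.297: |R|=1.00361 >1
  x=-18.252: |R|=1.00307 >1
  x=-18.023: |R|=1.00028 >1
Stable set (-18.0000, 0).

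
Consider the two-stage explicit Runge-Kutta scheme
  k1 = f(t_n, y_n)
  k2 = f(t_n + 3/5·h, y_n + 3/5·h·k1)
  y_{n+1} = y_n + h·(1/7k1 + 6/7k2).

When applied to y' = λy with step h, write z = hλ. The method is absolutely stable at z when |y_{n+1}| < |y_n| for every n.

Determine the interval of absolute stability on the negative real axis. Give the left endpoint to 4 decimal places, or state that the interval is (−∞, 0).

(-1.9444, 0).

With y'=λy (z=hλ):
  k1=λy_n ⇒ h·k1=z·y_n;  k2=λ(1+3/5z)y_n ⇒ h·k2=z(1+3/5z)y_n
  y_{n+1}/y_n = 1 + 1/7z + 6/7z(1+3/5z) = 1 + z + 18/35z²
  Hence R(z) = 1 + z + 18/35z².

Need |R(x)|<1, x<0.
x=-1.07: |R|=0.5188
R=1: x+18/35x²=0 ⇒ x=−35/18=-1.9444; min R=1−1/(4·18/35)=0.5139>−1
Confirm numerically:
  x=-1.701: |R|=0.78703 <1
  x=-1.676: |R|=0.76862 <1
  x=-0.830: |R|=0.52429 <1
  x=-2.475: |R|=1.67532 >1
  x=-2.384: |R|=1.53892 >1
  x=-2.059: |R|=1.12130 >1
Stable set (-1.9444, 0).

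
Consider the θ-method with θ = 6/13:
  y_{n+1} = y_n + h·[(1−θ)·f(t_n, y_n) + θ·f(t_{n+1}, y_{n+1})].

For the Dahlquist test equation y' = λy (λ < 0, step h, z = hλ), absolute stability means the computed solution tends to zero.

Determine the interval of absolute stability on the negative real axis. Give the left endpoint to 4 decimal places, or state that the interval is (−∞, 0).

Set f=λy, z=hλ:
  y_{n+1} = y_n + z·[7/13·y_n + 6/13·y_{n+1}] ⇒ (1 − 6/13z)y_{n+1} = (1 + 7/13z)y_n
  Hence R(z) = (1 + 7/13z)/(1 − 6/13z).

Solve |R(x)|<1 on ℝ⁻.
x=-1.07: |R|=0.2837
R=−1: 1+7/13x = −1+6/13x ⇒ -1/13x=2 ⇒ x=2/(-1/13)=-26.0000
Confirm numerically:
  x=-25.490: |R|=0.99693 <1
  x=-22.951: |R|=0.97977 <1
  x=-18.703: |R|=0.94173 <1
  x=-11.962: |R|=0.83440 <1
  x=-26.267: |R|=1.00157 >1
  x=-26.039: |R|=1.00023 >1
Stable set (-26.0000, 0).

z∈(-26.0000,0).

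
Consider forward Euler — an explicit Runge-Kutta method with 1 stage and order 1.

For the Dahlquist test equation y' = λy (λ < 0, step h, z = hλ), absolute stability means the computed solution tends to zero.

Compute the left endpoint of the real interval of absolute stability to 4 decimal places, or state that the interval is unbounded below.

Test eqn y'=λy, z=hλ:
  order 1, 1-stage ⇒ R(z)=1+z
  (e.g. R(-1.42)=-0.42000, |R|=0.42000)

Solve |R(x)|<1 on ℝ⁻.
x=-1.42: |R|=0.4200
|R(-2.16)|=1.1600 |R(-1.86)|=0.8600 |R(-1.52)|=0.5200
Bisect:
  x_lo=-2.6796 |R|=1.6796  x_hi=-0.3015 |R|=0.6985
  mid=-1.49052 |R|=0.49052 →hi
  mid=-2.08505 |R|=1.08505 →lo
  mid=-1.78778 |R|=0.78778 →hi
  mid=-1.93642 |R|=0.93642 →hi
  mid=-2.01073 |R|=1.01073 →lo
  mid=-1.97358 |R|=0.97358 →hi
  mid=-1.99215 |R|=0.99215 →hi
  ...
  [-2.00014,-1.99999] ⇒ x*=-2.0000
Interval (-2.0000, 0).

z* = -2.0000.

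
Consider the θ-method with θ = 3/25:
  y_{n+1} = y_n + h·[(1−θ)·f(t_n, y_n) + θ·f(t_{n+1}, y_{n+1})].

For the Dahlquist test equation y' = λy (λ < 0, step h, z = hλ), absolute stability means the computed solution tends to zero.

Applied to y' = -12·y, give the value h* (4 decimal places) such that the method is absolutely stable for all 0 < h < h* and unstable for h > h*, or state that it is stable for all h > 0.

(-2.6316,0); λ=-12 ⇒ h* = (50/19)/12 = 0.2193.

Test eqn y'=λy, z=hλ:
  y_{n+1} = y_n + z·[22/25·y_n + 3/25·y_{n+1}] ⇒ (1 − 3/25z)y_{n+1} = (1 + 22/25z)y_n
  so R(z) = (1 + 22/25z)/(1 − 3/25z).

Boundary: |R(x)|=1, x<0.
x=-1.31: |R|=0.1320
R=−1: 1+22/25x = −1+3/25x ⇒ -19/25x=2 ⇒ x=2/(-19/25)=-2.6316
Confirm numerically:
  x=-2.537: |R|=0.94490 <1
  x=-2.519: |R|=0.93430 <1
  x=-2.514: |R|=0.93135 <1
  x=-1.758: |R|=0.45174 <1
  x=-3.094: |R|=1.25629 >1
  x=-2.693: |R|=1.03528 >1
Stable set (-2.6316, 0).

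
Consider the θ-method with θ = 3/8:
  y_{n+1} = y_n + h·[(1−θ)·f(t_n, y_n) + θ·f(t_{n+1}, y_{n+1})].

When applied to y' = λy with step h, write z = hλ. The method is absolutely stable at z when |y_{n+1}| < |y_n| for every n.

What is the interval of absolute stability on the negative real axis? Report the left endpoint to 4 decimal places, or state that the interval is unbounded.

Test eqn y'=λy, z=hλ:
  y_{n+1} = y_n + z·[5/8·y_n + 3/8·y_{n+1}] ⇒ (1 − 3/8z)y_{n+1} = (1 + 5/8z)y_n
  Hence R(z) = (1 + 5/8z)/(1 − 3/8z).

Need |R(x)|<1, x<0.
x=-1.65: |R|=0.0193
R=−1: 1+5/8x = −1+3/8x ⇒ -1/4x=2 ⇒ x=2/(-1/4)=-8.0000
Confirm numerically:
  x=-7.475: |R|=0.96549 <1
  x=-6.337: |R|=0.87686 <1
  x=-3.596: |R|=0.53119 <1
  x=-8.562: |R|=1.03337 >1
  x=-8.221: |R|=1.01353 >1
  x=-8.131: |R|=1.00809 >1
So |R|<1 on (-8.0000, 0).

(-8.0000, 0).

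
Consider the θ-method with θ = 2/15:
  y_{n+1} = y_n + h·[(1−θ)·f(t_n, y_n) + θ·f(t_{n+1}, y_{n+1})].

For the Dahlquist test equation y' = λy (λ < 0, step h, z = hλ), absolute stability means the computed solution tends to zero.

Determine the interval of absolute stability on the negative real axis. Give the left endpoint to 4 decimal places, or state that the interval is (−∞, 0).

z∈(-2.7273,0).

With y'=λy (z=hλ):
  y_{n+1} = y_n + z·[13/15·y_n + 2/15·y_{n+1}] ⇒ (1 − 2/15z)y_{n+1} = (1 + 13/15z)y_n
  ⇒ R(z) = (1 + 13/15z)/(1 − 2/15z).

Need |R(x)|<1, x<0.
x=-0.57: |R|=0.4703
R=−1: 1+13/15x = −1+2/15x ⇒ -11/15x=2 ⇒ x=2/(-11/15)=-2.7273
Confirm numerically:
  x=-2.547: |R|=0.90131 <1
  x=-2.343: |R|=0.78528 <1
  x=-1.133: |R|=0.01570 <1
  x=-3.158: |R|=1.22227 >1
  x=-3.066: |R|=1.17632 >1
  x=-2.976: |R|=1.13058 >1
So |R|<1 on (-2.7273, 0).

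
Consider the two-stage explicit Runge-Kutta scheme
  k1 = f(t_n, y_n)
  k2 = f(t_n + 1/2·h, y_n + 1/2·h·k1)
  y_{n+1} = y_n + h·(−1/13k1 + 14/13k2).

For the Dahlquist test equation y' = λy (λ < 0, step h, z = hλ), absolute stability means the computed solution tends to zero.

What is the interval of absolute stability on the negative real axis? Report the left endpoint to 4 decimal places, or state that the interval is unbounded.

On y'=λy, z=hλ:
  k1=λy_n ⇒ h·k1=z·y_n;  k2=λ(1+1/2z)y_n ⇒ h·k2=z(1+1/2z)y_n
  y_{n+1}/y_n = 1 − 1/13z + 14/13z(1+1/2z) = 1 + z + 7/13z²
  so R(z) = 1 + z + 7/13z².

Solve |R(x)|<1 on ℝ⁻.
x=-0.3: |R|=0.7485
R=1: x+7/13x²=0 ⇒ x=−13/7=-1.8571; min R=1−1/(4·7/13)=0.5357>−1
Confirm numerically:
  x=-1.258: |R|=0.59415 <1
  x=-1.027: |R|=0.54093 <1
  x=-0.987: |R|=0.53755 <1
  x=-2.279: |R|=1.51768 >1
  x=-2.215: |R|=1.42681 >1
  x=-1.952: |R|=1.09970 >1
Interval (-1.8571, 0).

(-1.8571, 0).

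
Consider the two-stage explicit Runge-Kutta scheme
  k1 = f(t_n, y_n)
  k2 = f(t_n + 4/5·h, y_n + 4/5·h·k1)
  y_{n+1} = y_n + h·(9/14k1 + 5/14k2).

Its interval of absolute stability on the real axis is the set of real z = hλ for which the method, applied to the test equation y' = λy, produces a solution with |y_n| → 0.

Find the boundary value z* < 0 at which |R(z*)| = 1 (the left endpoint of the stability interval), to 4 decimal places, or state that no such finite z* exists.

left endpoint -3.5000.

On y'=λy, z=hλ:
  k1=λy_n ⇒ h·k1=z·y_n;  k2=λ(1+4/5z)y_n ⇒ h·k2=z(1+4/5z)y_n
  y_{n+1}/y_n = 1 + 9/14z + 5/14z(1+4/5z) = 1 + z + 2/7z²
  Hence R(z) = 1 + z + 2/7z².

Find x<0 with |R(x)|<1.
x=-0.82: |R|=0.3721
R=1: x+2/7x²=0 ⇒ x=−7/2=-3.5000; min R=1−1/(4·2/7)=0.1250>−1
Confirm numerically:
  x=-3.247: |R|=0.76529 <1
  x=-2.641: |R|=0.35182 <1
  x=-1.912: |R|=0.13250 <1
  x=-1.658: |R|=0.12742 <1
  x=-3.951: |R|=1.50911 >1
  x=-3.922: |R|=1.47288 >1
  x=-3.611: |R|=1.11452 >1
Interval (-3.5000, 0).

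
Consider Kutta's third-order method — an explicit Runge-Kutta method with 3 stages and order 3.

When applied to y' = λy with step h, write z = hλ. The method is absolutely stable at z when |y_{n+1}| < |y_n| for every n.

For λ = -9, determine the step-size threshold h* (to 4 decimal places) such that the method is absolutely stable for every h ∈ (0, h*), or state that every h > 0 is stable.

(-2.5127,0); λ=-9 ⇒ h* = 0.2792.

Test eqn y'=λy, z=hλ:
  order 3, 3-stage ⇒ R(z)=1+z+z^2/2+z^3/6
  (e.g. R(-0.32)=0.72574, |R|=0.72574)

Need |R(x)|<1, x<0.
x=-0.32: |R|=0.7257
|R(-2.37)|=0.7802 |R(-0.98)|=0.3433 |R(-0.7)|=0.4878
Bisect:
  x_lo=-2.9023 |R|=1.7652  x_hi=-0.2725 |R|=0.7613
  mid=-1.58742 |R|=0.00584 →hi
  mid=-2.24488 |R|=0.61064 →hi
  mid=-2.57361 |R|=1.10291 →lo
  mid=-2.40924 |R|=0.83774 →hi
  mid=-2.49143 |R|=0.96529 →hi
  mid=-2.53252 |R|=1.03281 →lo
  mid=-2.51197 |R|=0.99873 →hi
  mid=-2.52225 |R|=1.01569 →lo
  mid=-2.51711 |R|=1.00719 →lo
  ...
  [-2.51278,-2.51262] ⇒ x*=-2.5127
Stable set (-2.5127, 0).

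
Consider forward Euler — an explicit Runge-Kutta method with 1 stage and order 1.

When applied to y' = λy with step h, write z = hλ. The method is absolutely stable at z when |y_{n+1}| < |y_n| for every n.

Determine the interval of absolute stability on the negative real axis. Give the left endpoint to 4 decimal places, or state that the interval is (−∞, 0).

With y'=λy (z=hλ):
  order 1, 1-stage ⇒ R(z)=1+z
  (e.g. R(-0.59)=0.41000, |R|=0.41000)

Boundary: |R(x)|=1, x<0.
x=-0.59: |R|=0.4100
|R(-1.59)|=0.5900 |R(-1.31)|=0.3100 |R(-0.8)|=0.2000
Bisect:
  x_lo=-2.5487 |R|=1.5487  x_hi=-0.2294 |R|=0.7706
  mid=-1.38903 |R|=0.38903 →hi
  mid=-1.96885 |R|=0.96885 →hi
  mid=-2.25875 |R|=1.25875 →lo
  mid=-2.11380 |R|=1.11380 →lo
  mid=-2.04132 |R|=1.04132 →lo
  mid=-2.00508 |R|=1.00508 →lo
  mid=-1.98696 |R|=0.98696 →hi
  mid=-1.99602 |R|=0.99602 →hi
  mid=-2.00055 |R|=1.00055 →lo
  mid=-1.99829 |R|=0.99829 →hi
  ...
  [-2.00013,-1.99999] ⇒ x*=-2.0000
Stable set (-2.0000, 0).

(-2.0000, 0).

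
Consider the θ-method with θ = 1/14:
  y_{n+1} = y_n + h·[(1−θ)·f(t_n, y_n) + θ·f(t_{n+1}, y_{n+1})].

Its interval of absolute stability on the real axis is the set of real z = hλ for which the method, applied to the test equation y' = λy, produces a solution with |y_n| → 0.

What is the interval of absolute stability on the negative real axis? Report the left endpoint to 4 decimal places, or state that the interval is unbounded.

On y'=λy, z=hλ:
  y_{n+1} = y_n + z·[13/14·y_n + 1/14·y_{n+1}] ⇒ (1 − 1/14z)y_{n+1} = (1 + 13/14z)y_n
  Hence R(z) = (1 + 13/14z)/(1 − 1/14z).

Solve |R(x)|<1 on ℝ⁻.
x=-0.46: |R|=0.5546
R=−1: 1+13/14x = −1+1/14x ⇒ -6/7x=2 ⇒ x=2/(-6/7)=-2.3333
Confirm numerically:
  x=-1.790: |R|=0.58708 <1
  x=-1.588: |R|=0.42623 <1
  x=-2.757: |R|=1.30340 >1
  x=-2.419: |R|=1.06261 >1
Interval (-2.3333, 0).

(-2.3333, 0).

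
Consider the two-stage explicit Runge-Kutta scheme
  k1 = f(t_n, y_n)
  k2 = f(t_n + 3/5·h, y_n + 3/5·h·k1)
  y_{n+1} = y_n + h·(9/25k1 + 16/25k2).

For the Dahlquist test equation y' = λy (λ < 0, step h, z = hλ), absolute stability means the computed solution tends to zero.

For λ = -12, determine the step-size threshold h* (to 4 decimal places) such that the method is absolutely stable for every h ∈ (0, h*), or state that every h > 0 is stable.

Test eqn y'=λy, z=hλ:
  k1=λy_n ⇒ h·k1=z·y_n;  k2=λ(1+3/5z)y_n ⇒ h·k2=z(1+3/5z)y_n
  y_{n+1}/y_n = 1 + 9/25z + 16/25z(1+3/5z) = 1 + z + 48/125z²
  Hence R(z) = 1 + z + 48/125z².

Solve |R(x)|<1 on ℝ⁻.
x=-1.31: |R|=0.3490
R=1: x+48/125x²=0 ⇒ x=−125/48=-2.6042; min R=1−1/(4·48/125)=0.3490>−1
Confirm numerically:
  x=-2.583: |R|=0.97901 <1
  x=-2.338: |R|=0.76104 <1
  x=-1.548: |R|=0.37218 <1
  x=-1.384: |R|=0.35154 <1
  x=-3.169: |R|=1.68734 >1
  x=-2.926: |R|=1.36161 >1
Interval (-2.6042, 0).

(-2.6042,0); λ=-12 ⇒ h* = (125/48)/12 = 0.2170.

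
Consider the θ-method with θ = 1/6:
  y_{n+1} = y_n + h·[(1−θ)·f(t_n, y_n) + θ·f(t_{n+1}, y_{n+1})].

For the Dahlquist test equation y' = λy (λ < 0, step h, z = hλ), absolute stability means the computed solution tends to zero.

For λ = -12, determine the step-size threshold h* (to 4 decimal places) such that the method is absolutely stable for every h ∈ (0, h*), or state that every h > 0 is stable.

Set f=λy, z=hλ:
  y_{n+1} = y_n + z·[5/6·y_n + 1/6·y_{n+1}] ⇒ (1 − 1/6z)y_{n+1} = (1 + 5/6z)y_n
  so R(z) = (1 + 5/6z)/(1 − 1/6z).

Boundary: |R(x)|=1, x<0.
x=-1.06: |R|=0.0992
R=−1: 1+5/6x = −1+1/6x ⇒ -2/3x=2 ⇒ x=2/(-2/3)=-3.0000
Confirm numerically:
  x=-2.317: |R|=0.67152 <1
  x=-1.936: |R|=0.46371 <1
  x=-1.715: |R|=0.33377 <1
  x=-1.413: |R|=0.14367 <1
  x=-3.407: |R|=1.17306 >1
  x=-3.261: |R|=1.11273 >1
So |R|<1 on (-3.0000, 0).

(-3.0000,0); λ=-12 ⇒ h* = (3)/12 = 0.2500.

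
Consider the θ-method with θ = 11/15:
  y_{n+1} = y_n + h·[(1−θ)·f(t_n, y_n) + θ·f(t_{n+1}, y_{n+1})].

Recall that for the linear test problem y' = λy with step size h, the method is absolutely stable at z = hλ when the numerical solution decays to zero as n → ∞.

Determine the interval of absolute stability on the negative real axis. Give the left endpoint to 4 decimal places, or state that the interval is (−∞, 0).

Set f=λy, z=hλ:
  y_{n+1} = y_n + z·[4/15·y_n + 11/15·y_{n+1}] ⇒ (1 − 11/15z)y_{n+1} = (1 + 4/15z)y_n
  Hence R(z) = (1 + 4/15z)/(1 − 11/15z).

Need |R(x)|<1, x<0.
x=-1.68: |R|=0.2473
x=-2: |R|=0.1892
x=-10: |R|=0.2000
x=-100: |R|=0.3453
θ=11/15≥1/2 ⇒ |1+4/15x|<|1−11/15x| ∀x<0 ⇒ interval (−∞,0).

unbounded; (−∞, 0).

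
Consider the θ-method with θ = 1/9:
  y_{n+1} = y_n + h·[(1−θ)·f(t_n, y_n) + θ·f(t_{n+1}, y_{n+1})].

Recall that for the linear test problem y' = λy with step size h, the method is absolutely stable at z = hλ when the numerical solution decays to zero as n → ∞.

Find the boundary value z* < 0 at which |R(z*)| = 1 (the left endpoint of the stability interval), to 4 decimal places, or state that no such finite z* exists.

z* = -2.5714.

Set f=λy, z=hλ:
  y_{n+1} = y_n + z·[8/9·y_n + 1/9·y_{n+1}] ⇒ (1 − 1/9z)y_{n+1} = (1 + 8/9z)y_n
  ⇒ R(z) = (1 + 8/9z)/(1 − 1/9z).

Solve |R(x)|<1 on ℝ⁻.
x=-0.99: |R|=0.1081
R=−1: 1+8/9x = −1+1/9x ⇒ -7/9x=2 ⇒ x=2/(-7/9)=-2.5714
Confirm numerically:
  x=-2.280: |R|=0.81915 <1
  x=-2.018: |R|=0.64839 <1
  x=-1.391: |R|=0.20479 <1
  x=-1.349: |R|=0.17316 <1
  x=-2.977: |R|=1.23704 >1
  x=-2.797: |R|=1.13385 >1
  x=-2.747: |R|=1.10462 >1
Stable set (-2.5714, 0).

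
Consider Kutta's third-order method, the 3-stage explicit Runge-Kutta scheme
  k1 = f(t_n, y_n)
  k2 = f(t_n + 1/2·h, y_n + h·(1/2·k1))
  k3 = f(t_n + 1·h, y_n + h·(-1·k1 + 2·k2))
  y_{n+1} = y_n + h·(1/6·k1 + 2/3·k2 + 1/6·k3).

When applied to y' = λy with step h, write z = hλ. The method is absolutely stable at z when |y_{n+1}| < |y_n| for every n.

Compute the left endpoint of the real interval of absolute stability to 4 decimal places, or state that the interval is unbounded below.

z* = -2.5127.

On y'=λy, z=hλ:
  order 3, 3-stage ⇒ R(z)=1+z+z^2/2+z^3/6
  (e.g. R(-0.81)=0.42948, |R|=0.42948)

Need |R(x)|<1, x<0.
x=-0.81: |R|=0.4295
|R(-2.03)|=0.3638 |R(-1.75)|=0.1120 |R(-0.82)|=0.4243
Bisect:
  x_lo=-3.3838 |R|=3.1163  x_hi=-0.3188 |R|=0.7266
  mid=-1.85131 |R|=0.19515 →hi
  mid=-2.61757 |R|=1.18085 →lo
  mid=-2.23444 |R|=0.59740 →hi
  mid=-2.42600 |R|=0.86296 →hi
  mid=-2.52178 |R|=1.01492 →lo
  mid=-2.47389 |R|=0.93725 →hi
  mid=-2.49784 |R|=0.97566 →hi
  mid=-2.50981 |R|=0.99518 →hi
  mid=-2.51580 |R|=1.00503 →lo
  mid=-2.51280 |R|=1.00010 →lo
  ...
  [-2.51280,-2.51262] ⇒ x*=-2.5127
Interval (-2.5127, 0).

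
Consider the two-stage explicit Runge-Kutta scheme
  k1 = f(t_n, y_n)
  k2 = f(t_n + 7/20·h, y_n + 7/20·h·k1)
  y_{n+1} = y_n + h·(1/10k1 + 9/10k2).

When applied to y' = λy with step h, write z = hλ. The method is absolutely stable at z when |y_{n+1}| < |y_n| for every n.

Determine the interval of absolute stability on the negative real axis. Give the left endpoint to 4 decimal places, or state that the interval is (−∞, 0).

Set f=λy, z=hλ:
  k1=λy_n ⇒ h·k1=z·y_n;  k2=λ(1+7/20z)y_n ⇒ h·k2=z(1+7/20z)y_n
  y_{n+1}/y_n = 1 + 1/10z + 9/10z(1+7/20z) = 1 + z + 63/200z²
  ⇒ R(z) = 1 + z + 63/200z².

Need |R(x)|<1, x<0.
x=-0.82: |R|=0.3918
R=1: x+63/200x²=0 ⇒ x=−200/63=-3.1746; min R=1−1/(4·63/200)=0.2063>−1
Confirm numerically:
  x=-2.351: |R|=0.39007 <1
  x=-2.006: |R|=0.26157 <1
  x=-1.828: |R|=0.22460 <1
  x=-1.323: |R|=0.22835 <1
  x=-3.647: |R|=1.54269 >1
  x=-3.552: |R|=1.42226 >1
  x=-3.462: |R|=1.31341 >1
Stable set (-3.1746, 0).

z∈(-3.1746,0).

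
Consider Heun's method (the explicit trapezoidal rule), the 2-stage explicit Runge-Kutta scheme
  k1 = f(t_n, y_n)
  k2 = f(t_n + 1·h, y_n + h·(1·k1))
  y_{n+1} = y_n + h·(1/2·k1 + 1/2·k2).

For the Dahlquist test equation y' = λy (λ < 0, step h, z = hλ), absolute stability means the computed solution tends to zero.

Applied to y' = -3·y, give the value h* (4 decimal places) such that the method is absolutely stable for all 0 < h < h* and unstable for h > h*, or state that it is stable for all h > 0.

(-2.0000,0); λ=-3 ⇒ h* = 0.6667.

Set f=λy, z=hλ:
  order 2, 2-stage ⇒ R(z)=1+z+z^2/2
  (e.g. R(-0.39)=0.68605, |R|=0.68605)

Solve |R(x)|<1 on ℝ⁻.
x=-0.39: |R|=0.6861
|R(-1.69)|=0.7380 |R(-1.31)|=0.5481 |R(-0.77)|=0.5264
Bisect:
  x_lo=-2.3691 |R|=1.4372  x_hi=-0.1287 |R|=0.8796
  mid=-1.24889 |R|=0.53097 →hi
  mid=-1.80898 |R|=0.82723 →hi
  mid=-2.08903 |R|=1.09299 →lo
  mid=-1.94901 |R|=0.95031 →hi
  mid=-2.01902 |R|=1.01920 →lo
  mid=-1.98401 |R|=0.98414 →hi
  mid=-2.00151 |R|=1.00152 →lo
  mid=-1.99276 |R|=0.99279 →hi
  mid=-1.99714 |R|=0.99714 →hi
  mid=-1.99933 |R|=0.99933 →hi
  ...
  [-2.00001,-1.99987] ⇒ x*=-2.0000
So |R|<1 on (-2.0000, 0).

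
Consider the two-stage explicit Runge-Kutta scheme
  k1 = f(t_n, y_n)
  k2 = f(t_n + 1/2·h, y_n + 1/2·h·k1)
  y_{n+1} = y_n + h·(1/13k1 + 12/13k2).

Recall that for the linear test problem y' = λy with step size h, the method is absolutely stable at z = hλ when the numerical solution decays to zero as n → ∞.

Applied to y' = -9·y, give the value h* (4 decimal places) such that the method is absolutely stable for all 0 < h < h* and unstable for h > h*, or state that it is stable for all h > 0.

(-2.1667,0); λ=-9 ⇒ h* = (13/6)/9 = 0.2407.

Test eqn y'=λy, z=hλ:
  k1=λy_n ⇒ h·k1=z·y_n;  k2=λ(1+1/2z)y_n ⇒ h·k2=z(1+1/2z)y_n
  y_{n+1}/y_n = 1 + 1/13z + 12/13z(1+1/2z) = 1 + z + 6/13z²
  so R(z) = 1 + z + 6/13z².

Need |R(x)|<1, x<0.
x=-0.51: |R|=0.6100
R=1: x+6/13x²=0 ⇒ x=−13/6=-2.1667; min R=1−1/(4·6/13)=0.4583>−1
Confirm numerically:
  x=-1.915: |R|=0.77757 <1
  x=-1.548: |R|=0.55799 <1
  x=-1.353: |R|=0.49190 <1
  x=-2.230: |R|=1.06518 >1
  x=-2.190: |R|=1.02358 >1
Stable set (-2.1667, 0).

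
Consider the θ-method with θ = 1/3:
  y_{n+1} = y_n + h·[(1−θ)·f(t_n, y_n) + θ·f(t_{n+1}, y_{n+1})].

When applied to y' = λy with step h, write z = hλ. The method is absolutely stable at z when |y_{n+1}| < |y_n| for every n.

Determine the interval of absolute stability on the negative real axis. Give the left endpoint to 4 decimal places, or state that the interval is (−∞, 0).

(-6.0000, 0).

Test eqn y'=λy, z=hλ:
  y_{n+1} = y_n + z·[2/3·y_n + 1/3·y_{n+1}] ⇒ (1 − 1/3z)y_{n+1} = (1 + 2/3z)y_n
  R(z) = (1 + 2/3z)/(1 − 1/3z).

Solve |R(x)|<1 on ℝ⁻.
x=-1.51: |R|=0.0044
R=−1: 1+2/3x = −1+1/3x ⇒ -1/3x=2 ⇒ x=2/(-1/3)=-6.0000
Confirm numerically:
  x=-3.886: |R|=0.69300 <1
  x=-3.768: |R|=0.67021 <1
  x=-3.377: |R|=0.58868 <1
  x=-2.677: |R|=0.41466 <1
  x=-6.361: |R|=1.03856 >1
  x=-6.172: |R|=1.01875 >1
  x=-6.050: |R|=1.00552 >1
So |R|<1 on (-6.0000, 0).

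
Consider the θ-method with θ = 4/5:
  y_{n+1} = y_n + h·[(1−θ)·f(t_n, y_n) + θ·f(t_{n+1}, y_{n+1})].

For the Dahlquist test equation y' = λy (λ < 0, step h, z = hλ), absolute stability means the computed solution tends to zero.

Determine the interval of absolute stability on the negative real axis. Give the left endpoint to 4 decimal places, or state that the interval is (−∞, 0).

(−∞, 0) — no finite endpoint.

On y'=λy, z=hλ:
  y_{n+1} = y_n + z·[1/5·y_n + 4/5·y_{n+1}] ⇒ (1 − 4/5z)y_{n+1} = (1 + 1/5z)y_n
  ⇒ R(z) = (1 + 1/5z)/(1 − 4/5z).

Find x<0 with |R(x)|<1.
x=-0.4: |R|=0.6970
x=-2: |R|=0.2308
x=-10: |R|=0.1111
x=-100: |R|=0.2346
θ=4/5≥1/2 ⇒ |1+1/5x|<|1−4/5x| ∀x<0 ⇒ stable on all of ℝ⁻.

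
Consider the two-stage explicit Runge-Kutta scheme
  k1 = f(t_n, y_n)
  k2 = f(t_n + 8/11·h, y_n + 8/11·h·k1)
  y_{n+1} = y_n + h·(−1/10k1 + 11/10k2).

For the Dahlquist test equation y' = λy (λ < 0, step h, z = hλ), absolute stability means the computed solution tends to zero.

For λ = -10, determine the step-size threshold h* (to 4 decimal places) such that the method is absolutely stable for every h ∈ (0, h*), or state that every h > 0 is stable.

Test eqn y'=λy, z=hλ:
  k1=λy_n ⇒ h·k1=z·y_n;  k2=λ(1+8/11z)y_n ⇒ h·k2=z(1+8/11z)y_n
  y_{n+1}/y_n = 1 − 1/10z + 11/10z(1+8/11z) = 1 + z + 4/5z²
  so R(z) = 1 + z + 4/5z².

Need |R(x)|<1, x<0.
x=-0.54: |R|=0.6933
R=1: x+4/5x²=0 ⇒ x=−5/4=-1.2500; min R=1−1/(4·4/5)=0.6875>−1
Confirm numerically:
  x=-1.198: |R|=0.95016 <1
  x=-0.951: |R|=0.77252 <1
  x=-0.931: |R|=0.76241 <1
  x=-1.619: |R|=1.47793 >1
  x=-1.498: |R|=1.29720 >1
  x=-1.427: |R|=1.20206 >1
Interval (-1.2500, 0).

(-1.2500,0); λ=-10 ⇒ h* = (5/4)/10 = 0.1250.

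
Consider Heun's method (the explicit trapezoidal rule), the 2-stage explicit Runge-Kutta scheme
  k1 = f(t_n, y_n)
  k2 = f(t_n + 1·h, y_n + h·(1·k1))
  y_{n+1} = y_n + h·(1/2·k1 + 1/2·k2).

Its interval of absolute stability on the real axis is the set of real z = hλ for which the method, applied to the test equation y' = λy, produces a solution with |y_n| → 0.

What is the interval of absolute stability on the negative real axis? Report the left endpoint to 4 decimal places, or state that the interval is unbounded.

With y'=λy (z=hλ):
  order 2, 2-stage ⇒ R(z)=1+z+z^2/2
  (e.g. R(-1.71)=0.75205, |R|=0.75205)

Need |R(x)|<1, x<0.
x=-1.71: |R|=0.7520
|R(-2.14)|=1.1498 |R(-1.47)|=0.6104 |R(-0.69)|=0.5481
Bisect:
  x_lo=-2.3825 |R|=1.4556  x_hi=-0.3805 |R|=0.6919
  mid=-1.38147 |R|=0.57276 →hi
  mid=-1.88197 |R|=0.88894 →hi
  mid=-2.13222 |R|=1.14097 →lo
  mid=-2.00710 |R|=1.00712 →lo
  mid=-1.94454 |R|=0.94607 →hi
  mid=-1.97582 |R|=0.97611 →hi
  mid=-1.99146 |R|=0.99149 →hi
  mid=-1.99928 |R|=0.99928 →hi
  mid=-2.00319 |R|=1.00319 →lo
  mid=-2.00123 |R|=1.00123 →lo
  ...
  [-2.00001,-1.99989] ⇒ x*=-2.0000
Stable set (-2.0000, 0).

z∈(-2.0000,0).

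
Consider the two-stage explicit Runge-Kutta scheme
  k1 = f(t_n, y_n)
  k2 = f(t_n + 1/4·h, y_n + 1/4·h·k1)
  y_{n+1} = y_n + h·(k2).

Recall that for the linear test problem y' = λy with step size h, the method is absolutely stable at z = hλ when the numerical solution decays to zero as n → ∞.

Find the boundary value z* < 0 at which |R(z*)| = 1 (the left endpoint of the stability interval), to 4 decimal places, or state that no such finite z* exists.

On y'=λy, z=hλ:
  k1=λy_n ⇒ h·k1=z·y_n;  k2=λ(1+1/4z)y_n ⇒ h·k2=z(1+1/4z)y_n
  y_{n+1}/y_n = 1 + z(1+1/4z) = 1 + z + 1/4z²
  Hence R(z) = 1 + z + 1/4z².

Need |R(x)|<1, x<0.
x=-1.57: |R|=0.0462
R=1: x+1/4x²=0 ⇒ x=−4=-4.0000; min R=1−1/(4·1/4)=0.0000>−1
Confirm numerically:
  x=-3.422: |R|=0.50552 <1
  x=-2.866: |R|=0.18749 <1
  x=-1.721: |R|=0.01946 <1
  x=-4.415: |R|=1.45806 >1
  x=-4.399: |R|=1.43880 >1
  x=-4.064: |R|=1.06502 >1
So |R|<1 on (-4.0000, 0).

z* = -4.0000.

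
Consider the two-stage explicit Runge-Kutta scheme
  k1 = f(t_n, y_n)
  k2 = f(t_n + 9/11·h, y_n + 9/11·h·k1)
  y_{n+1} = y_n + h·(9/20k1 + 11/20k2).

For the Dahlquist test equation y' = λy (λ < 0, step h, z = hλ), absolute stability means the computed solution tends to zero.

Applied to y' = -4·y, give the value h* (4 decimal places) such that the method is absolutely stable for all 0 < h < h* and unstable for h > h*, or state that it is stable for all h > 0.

On y'=λy, z=hλ:
  k1=λy_n ⇒ h·k1=z·y_n;  k2=λ(1+9/11z)y_n ⇒ h·k2=z(1+9/11z)y_n
  y_{n+1}/y_n = 1 + 9/20z + 11/20z(1+9/11z) = 1 + z + 9/20z²
  ⇒ R(z) = 1 + z + 9/20z².

Find x<0 with |R(x)|<1.
x=-1.5: |R|=0.5125
R=1: x+9/20x²=0 ⇒ x=−20/9=-2.2222; min R=1−1/(4·9/20)=0.4444>−1
Confirm numerically:
  x=-1.878: |R|=0.70910 <1
  x=-1.841: |R|=0.68418 <1
  x=-1.561: |R|=0.53552 <1
  x=-2.782: |R|=1.70079 >1
  x=-2.632: |R|=1.48534 >1
Stable set (-2.2222, 0).

(-2.2222,0); λ=-4 ⇒ h* = (20/9)/4 = 0.5556.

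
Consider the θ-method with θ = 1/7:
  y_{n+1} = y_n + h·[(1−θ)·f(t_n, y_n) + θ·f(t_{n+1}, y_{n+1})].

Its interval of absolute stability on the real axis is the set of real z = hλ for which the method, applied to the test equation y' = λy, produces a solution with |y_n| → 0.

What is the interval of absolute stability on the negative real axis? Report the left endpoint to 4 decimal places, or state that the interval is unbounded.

(-2.8000, 0).

With y'=λy (z=hλ):
  y_{n+1} = y_n + z·[6/7·y_n + 1/7·y_{n+1}] ⇒ (1 − 1/7z)y_{n+1} = (1 + 6/7z)y_n
  ⇒ R(z) = (1 + 6/7z)/(1 − 1/7z).

Solve |R(x)|<1 on ℝ⁻.
x=-0.77: |R|=0.3063
R=−1: 1+6/7x = −1+1/7x ⇒ -5/7x=2 ⇒ x=2/(-5/7)=-2.8000
Confirm numerically:
  x=-2.160: |R|=0.65066 <1
  x=-2.149: |R|=0.64422 <1
  x=-1.393: |R|=0.16180 <1
  x=-1.188: |R|=0.01563 <1
  x=-3.298: |R|=1.24179 >1
  x=-2.952: |R|=1.07637 >1
Interval (-2.8000, 0).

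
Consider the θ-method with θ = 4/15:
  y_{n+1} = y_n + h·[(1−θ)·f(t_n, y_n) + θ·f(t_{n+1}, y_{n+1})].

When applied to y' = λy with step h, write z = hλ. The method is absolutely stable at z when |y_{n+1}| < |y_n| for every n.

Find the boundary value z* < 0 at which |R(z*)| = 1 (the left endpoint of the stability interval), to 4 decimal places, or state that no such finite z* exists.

left endpoint -4.2857.

Set f=λy, z=hλ:
  y_{n+1} = y_n + z·[11/15·y_n + 4/15·y_{n+1}] ⇒ (1 − 4/15z)y_{n+1} = (1 + 11/15z)y_n
  Hence R(z) = (1 + 11/15z)/(1 − 4/15z).

Boundary: |R(x)|=1, x<0.
x=-0.43: |R|=0.6142
R=−1: 1+11/15x = −1+4/15x ⇒ -7/15x=2 ⇒ x=2/(-7/15)=-4.2857
Confirm numerically:
  x=-3.892: |R|=0.90984 <1
  x=-2.850: |R|=0.61932 <1
  x=-2.103: |R|=0.34739 <1
  x=-1.861: |R|=0.24376 <1
  x=-4.778: |R|=1.10102 >1
  x=-4.761: |R|=1.09773 >1
  x=-4.716: |R|=1.08894 >1
Stable set (-4.2857, 0).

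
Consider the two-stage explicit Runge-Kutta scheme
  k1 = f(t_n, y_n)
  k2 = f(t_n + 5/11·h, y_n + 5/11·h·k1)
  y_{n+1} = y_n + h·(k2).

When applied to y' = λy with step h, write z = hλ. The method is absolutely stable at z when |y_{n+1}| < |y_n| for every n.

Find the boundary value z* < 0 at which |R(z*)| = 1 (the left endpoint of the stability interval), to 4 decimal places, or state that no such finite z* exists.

left endpoint -2.2000.

Set f=λy, z=hλ:
  k1=λy_n ⇒ h·k1=z·y_n;  k2=λ(1+5/11z)y_n ⇒ h·k2=z(1+5/11z)y_n
  y_{n+1}/y_n = 1 + z(1+5/11z) = 1 + z + 5/11z²
  Hence R(z) = 1 + z + 5/11z².

Find x<0 with |R(x)|<1.
x=-1.39: |R|=0.4882
R=1: x+5/11x²=0 ⇒ x=−11/5=-2.2000; min R=1−1/(4·5/11)=0.4500>−1
Confirm numerically:
  x=-1.969: |R|=0.79326 <1
  x=-1.606: |R|=0.56638 <1
  x=-1.398: |R|=0.49037 <1
  x=-1.139: |R|=0.45069 <1
  x=-2.794: |R|=1.75438 >1
  x=-2.411: |R|=1.23124 >1
  x=-2.240: |R|=1.04073 >1
Interval (-2.2000, 0).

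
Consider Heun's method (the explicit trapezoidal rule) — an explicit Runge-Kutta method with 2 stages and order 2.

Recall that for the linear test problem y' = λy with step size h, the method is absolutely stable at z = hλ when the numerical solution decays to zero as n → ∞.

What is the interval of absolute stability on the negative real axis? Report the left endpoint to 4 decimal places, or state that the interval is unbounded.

Test eqn y'=λy, z=hλ:
  order 2, 2-stage ⇒ R(z)=1+z+z^2/2
  (e.g. R(-1.36)=0.56480, |R|=0.56480)

Need |R(x)|<1, x<0.
x=-1.36: |R|=0.5648
|R(-2.36)|=1.4248 |R(-1.26)|=0.5338 |R(-0.73)|=0.5364
Bisect:
  x_lo=-2.8196 |R|=2.1555  x_hi=-0.1303 |R|=0.8782
  mid=-1.47495 |R|=0.61279 →hi
  mid=-2.14728 |R|=1.15813 →lo
  mid=-1.81111 |R|=0.82895 →hi
  mid=-1.97920 |R|=0.97942 →hi
  mid=-2.06324 |R|=1.06524 →lo
  mid=-2.02122 |R|=1.02144 →lo
  mid=-2.00021 |R|=1.00021 →lo
  mid=-1.98970 |R|=0.98976 →hi
  mid=-1.99496 |R|=0.99497 →hi
  ...
  [-2.00005,-1.99988] ⇒ x*=-2.0000
So |R|<1 on (-2.0000, 0).

(-2.0000, 0).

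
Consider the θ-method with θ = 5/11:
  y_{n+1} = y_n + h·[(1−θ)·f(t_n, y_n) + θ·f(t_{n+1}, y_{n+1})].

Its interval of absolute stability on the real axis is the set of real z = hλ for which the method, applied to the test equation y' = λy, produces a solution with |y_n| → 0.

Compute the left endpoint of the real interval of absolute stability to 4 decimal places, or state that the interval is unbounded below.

z* = -22.0000.

Test eqn y'=λy, z=hλ:
  y_{n+1} = y_n + z·[6/11·y_n + 5/11·y_{n+1}] ⇒ (1 − 5/11z)y_{n+1} = (1 + 6/11z)y_n
  Hence R(z) = (1 + 6/11z)/(1 − 5/11z).

Need |R(x)|<1, x<0.
x=-0.55: |R|=0.5600
R=−1: 1+6/11x = −1+5/11x ⇒ -1/11x=2 ⇒ x=2/(-1/11)=-22.0000
Confirm numerically:
  x=-20.670: |R|=0.98837 <1
  x=-19.079: |R|=0.97255 <1
  x=-8.905: |R|=0.76416 <1
  x=-22.266: |R|=1.00217 >1
  x=-22.072: |R|=1.00059 >1
So |R|<1 on (-22.0000, 0).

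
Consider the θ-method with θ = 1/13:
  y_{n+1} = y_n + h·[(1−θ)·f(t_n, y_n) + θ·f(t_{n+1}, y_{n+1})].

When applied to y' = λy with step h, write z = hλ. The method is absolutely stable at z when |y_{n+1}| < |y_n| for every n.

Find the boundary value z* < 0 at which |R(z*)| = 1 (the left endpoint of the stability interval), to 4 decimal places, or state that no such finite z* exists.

z* = -2.3636.

Test eqn y'=λy, z=hλ:
  y_{n+1} = y_n + z·[12/13·y_n + 1/13·y_{n+1}] ⇒ (1 − 1/13z)y_{n+1} = (1 + 12/13z)y_n
  so R(z) = (1 + 12/13z)/(1 − 1/13z).

Find x<0 with |R(x)|<1.
x=-1.12: |R|=0.0312
R=−1: 1+12/13x = −1+1/13x ⇒ -11/13x=2 ⇒ x=2/(-11/13)=-2.3636
Confirm numerically:
  x=-2.165: |R|=0.85592 <1
  x=-1.842: |R|=0.61339 <1
  x=-1.248: |R|=0.13869 <1
  x=-1.072: |R|=0.00966 <1
  x=-2.878: |R|=1.35634 >1
  x=-2.701: |R|=1.23635 >1
  x=-2.490: |R|=1.08974 >1
Interval (-2.3636, 0).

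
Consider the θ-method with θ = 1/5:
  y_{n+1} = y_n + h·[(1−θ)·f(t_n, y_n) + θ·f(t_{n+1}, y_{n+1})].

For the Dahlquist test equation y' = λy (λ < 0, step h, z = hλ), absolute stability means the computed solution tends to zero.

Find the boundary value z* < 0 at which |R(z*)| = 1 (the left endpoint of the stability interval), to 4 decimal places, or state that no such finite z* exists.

z* = -3.3333.

On y'=λy, z=hλ:
  y_{n+1} = y_n + z·[4/5·y_n + 1/5·y_{n+1}] ⇒ (1 − 1/5z)y_{n+1} = (1 + 4/5z)y_n
  Hence R(z) = (1 + 4/5z)/(1 − 1/5z).

Need |R(x)|<1, x<0.
x=-1.54: |R|=0.1774
R=−1: 1+4/5x = −1+1/5x ⇒ -3/5x=2 ⇒ x=2/(-3/5)=-3.3333
Confirm numerically:
  x=-3.024: |R|=0.88435 <1
  x=-2.165: |R|=0.51082 <1
  x=-2.046: |R|=0.45189 <1
  x=-3.597: |R|=1.09201 >1
  x=-3.508: |R|=1.06159 >1
So |R|<1 on (-3.3333, 0).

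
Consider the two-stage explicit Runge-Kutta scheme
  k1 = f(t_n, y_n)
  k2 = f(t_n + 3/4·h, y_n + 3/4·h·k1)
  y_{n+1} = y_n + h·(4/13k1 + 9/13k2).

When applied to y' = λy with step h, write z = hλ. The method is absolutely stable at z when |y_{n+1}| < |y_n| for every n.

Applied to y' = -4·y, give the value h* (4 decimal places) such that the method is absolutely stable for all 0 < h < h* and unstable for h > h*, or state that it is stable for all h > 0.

Test eqn y'=λy, z=hλ:
  k1=λy_n ⇒ h·k1=z·y_n;  k2=λ(1+3/4z)y_n ⇒ h·k2=z(1+3/4z)y_n
  y_{n+1}/y_n = 1 + 4/13z + 9/13z(1+3/4z) = 1 + z + 27/52z²
  so R(z) = 1 + z + 27/52z².

Solve |R(x)|<1 on ℝ⁻.
x=-1.79: |R|=0.8737
R=1: x+27/52x²=0 ⇒ x=−52/27=-1.9259; min R=1−1/(4·27/52)=0.5185>−1
Confirm numerically:
  x=-1.795: |R|=0.87797 <1
  x=-1.478: |R|=0.65625 <1
  x=-1.100: |R|=0.52827 <1
  x=-2.466: |R|=1.69152 >1
  x=-2.358: |R|=1.52901 >1
Stable set (-1.9259, 0).

(-1.9259,0); λ=-4 ⇒ h* = (52/27)/4 = 0.4815.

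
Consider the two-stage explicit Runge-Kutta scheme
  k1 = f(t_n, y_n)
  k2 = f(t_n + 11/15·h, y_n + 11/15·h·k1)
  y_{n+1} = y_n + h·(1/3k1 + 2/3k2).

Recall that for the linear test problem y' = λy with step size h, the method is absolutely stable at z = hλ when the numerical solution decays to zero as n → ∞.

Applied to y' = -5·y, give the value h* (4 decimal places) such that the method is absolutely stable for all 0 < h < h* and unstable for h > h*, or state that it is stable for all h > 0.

Set f=λy, z=hλ:
  k1=λy_n ⇒ h·k1=z·y_n;  k2=λ(1+11/15z)y_n ⇒ h·k2=z(1+11/15z)y_n
  y_{n+1}/y_n = 1 + 1/3z + 2/3z(1+11/15z) = 1 + z + 22/45z²
  so R(z) = 1 + z + 22/45z².

Solve |R(x)|<1 on ℝ⁻.
x=-0.62: |R|=0.5679
R=1: x+22/45x²=0 ⇒ x=−45/22=-2.0455; min R=1−1/(4·22/45)=0.4886>−1
Confirm numerically:
  x=-1.996: |R|=0.95174 <1
  x=-1.697: |R|=0.71091 <1
  x=-1.684: |R|=0.70242 <1
  x=-1.648: |R|=0.67978 <1
  x=-2.424: |R|=1.44860 >1
  x=-2.331: |R|=1.32541 >1
  x=-2.252: |R|=1.22740 >1
So |R|<1 on (-2.0455, 0).

(-2.0455,0); λ=-5 ⇒ h* = (45/22)/5 = 0.4091.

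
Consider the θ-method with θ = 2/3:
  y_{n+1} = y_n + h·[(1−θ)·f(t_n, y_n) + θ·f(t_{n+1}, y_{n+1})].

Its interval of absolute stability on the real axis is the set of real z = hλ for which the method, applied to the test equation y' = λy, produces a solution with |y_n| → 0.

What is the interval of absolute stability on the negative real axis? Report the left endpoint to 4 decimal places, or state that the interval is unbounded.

unbounded; (−∞, 0).

With y'=λy (z=hλ):
  y_{n+1} = y_n + z·[1/3·y_n + 2/3·y_{n+1}] ⇒ (1 − 2/3z)y_{n+1} = (1 + 1/3z)y_n
  R(z) = (1 + 1/3z)/(1 − 2/3z).

Find x<0 with |R(x)|<1.
x=-0.35: |R|=0.7162
x=-2: |R|=0.1429
x=-10: |R|=0.3043
x=-100: |R|=0.4778
θ=2/3≥1/2 ⇒ |1+1/3x|<|1−2/3x| ∀x<0 ⇒ stable on all of ℝ⁻.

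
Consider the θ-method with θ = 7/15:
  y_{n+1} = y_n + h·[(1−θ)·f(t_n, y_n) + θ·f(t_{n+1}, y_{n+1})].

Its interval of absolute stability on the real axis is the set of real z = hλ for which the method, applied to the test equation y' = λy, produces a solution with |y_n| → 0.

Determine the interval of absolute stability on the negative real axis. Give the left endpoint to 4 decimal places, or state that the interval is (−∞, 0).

(-30.0000, 0).

On y'=λy, z=hλ:
  y_{n+1} = y_n + z·[8/15·y_n + 7/15·y_{n+1}] ⇒ (1 − 7/15z)y_{n+1} = (1 + 8/15z)y_n
  ⇒ R(z) = (1 + 8/15z)/(1 − 7/15z).

Find x<0 with |R(x)|<1.
x=-0.44: |R|=0.6350
R=−1: 1+8/15x = −1+7/15x ⇒ -1/15x=2 ⇒ x=2/(-1/15)=-30.0000
Confirm numerically:
  x=-24.753: |R|=0.97213 <1
  x=-23.849: |R|=0.96619 <1
  x=-20.479: |R|=0.93987 <1
  x=-16.568: |R|=0.89745 <1
  x=-30.473: |R|=1.00207 >1
  x=-30.456: |R|=1.00200 >1
Stable set (-30.0000, 0).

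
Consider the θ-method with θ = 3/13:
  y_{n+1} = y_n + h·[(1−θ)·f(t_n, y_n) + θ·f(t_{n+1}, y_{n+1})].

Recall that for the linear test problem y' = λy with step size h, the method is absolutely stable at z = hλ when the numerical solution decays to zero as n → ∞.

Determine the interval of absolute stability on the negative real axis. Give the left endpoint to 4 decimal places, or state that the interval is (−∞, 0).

z∈(-3.7143,0).

Set f=λy, z=hλ:
  y_{n+1} = y_n + z·[10/13·y_n + 3/13·y_{n+1}] ⇒ (1 − 3/13z)y_{n+1} = (1 + 10/13z)y_n
  so R(z) = (1 + 10/13z)/(1 − 3/13z).

Find x<0 with |R(x)|<1.
x=-1.05: |R|=0.1548
R=−1: 1+10/13x = −1+3/13x ⇒ -7/13x=2 ⇒ x=2/(-7/13)=-3.7143
Confirm numerically:
  x=-3.445: |R|=0.91922 <1
  x=-2.593: |R|=0.62226 <1
  x=-2.272: |R|=0.49051 <1
  x=-3.934: |R|=1.06201 >1
  x=-3.748: |R|=1.00973 >1
So |R|<1 on (-3.7143, 0).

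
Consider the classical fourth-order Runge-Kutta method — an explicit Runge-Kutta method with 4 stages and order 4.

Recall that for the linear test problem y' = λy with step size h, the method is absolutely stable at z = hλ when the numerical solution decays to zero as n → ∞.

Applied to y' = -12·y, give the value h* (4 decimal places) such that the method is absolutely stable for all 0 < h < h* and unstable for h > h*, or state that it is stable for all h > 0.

(-2.7853,0); λ=-12 ⇒ h* = 0.2321.

Test eqn y'=λy, z=hλ:
  order 4, 4-stage ⇒ R(z)=1+z+z^2/2+z^3/6+z^4/24
  (e.g. R(-0.49)=0.61284, |R|=0.61284)

Boundary: |R(x)|=1, x<0.
x=-0.49: |R|=0.6128
|R(-3.03)|=1.4361 |R(-1.51)|=0.2728 |R(-1.33)|=0.2927
Bisect:
  x_lo=-3.6569 |R|=3.3304  x_hi=-0.1791 |R|=0.8361
  mid=-1.91797 |R|=0.30927 →hi
  mid=-2.78743 |R|=1.00323 →lo
  mid=-2.35270 |R|=0.52106 →hi
  mid=-2.57007 |R|=0.72112 →hi
  mid=-2.67875 |R|=0.85090 →hi
  mid=-2.73309 |R|=0.92411 →hi
  mid=-2.76026 |R|=0.96291 →hi
  mid=-2.77385 |R|=0.98288 →hi
  ...
  [-2.78531,-2.78510] ⇒ x*=-2.7853
Stable set (-2.7853, 0).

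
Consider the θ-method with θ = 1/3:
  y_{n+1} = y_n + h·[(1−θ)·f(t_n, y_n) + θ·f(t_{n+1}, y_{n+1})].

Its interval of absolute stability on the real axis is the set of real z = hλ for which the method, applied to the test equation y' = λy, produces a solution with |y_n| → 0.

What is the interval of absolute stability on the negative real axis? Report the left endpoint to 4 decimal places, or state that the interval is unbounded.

On y'=λy, z=hλ:
  y_{n+1} = y_n + z·[2/3·y_n + 1/3·y_{n+1}] ⇒ (1 − 1/3z)y_{n+1} = (1 + 2/3z)y_n
  Hence R(z) = (1 + 2/3z)/(1 − 1/3z).

Need |R(x)|<1, x<0.
x=-0.45: |R|=0.6087
R=−1: 1+2/3x = −1+1/3x ⇒ -1/3x=2 ⇒ x=2/(-1/3)=-6.0000
Confirm numerically:
  x=-5.763: |R|=0.97295 <1
  x=-3.035: |R|=0.50870 <1
  x=-2.903: |R|=0.47535 <1
  x=-6.375: |R|=1.04000 >1
  x=-6.100: |R|=1.01099 >1
Stable set (-6.0000, 0).

(-6.0000, 0).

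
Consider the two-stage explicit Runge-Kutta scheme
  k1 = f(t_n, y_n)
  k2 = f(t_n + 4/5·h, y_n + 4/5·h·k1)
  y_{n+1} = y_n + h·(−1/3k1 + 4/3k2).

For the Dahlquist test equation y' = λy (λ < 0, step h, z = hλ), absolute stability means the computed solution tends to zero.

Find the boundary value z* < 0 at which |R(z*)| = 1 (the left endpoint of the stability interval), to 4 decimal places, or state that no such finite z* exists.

z* = -0.9375.

Test eqn y'=λy, z=hλ:
  k1=λy_n ⇒ h·k1=z·y_n;  k2=λ(1+4/5z)y_n ⇒ h·k2=z(1+4/5z)y_n
  y_{n+1}/y_n = 1 − 1/3z + 4/3z(1+4/5z) = 1 + z + 16/15z²
  R(z) = 1 + z + 16/15z².

Need |R(x)|<1, x<0.
x=-0.57: |R|=0.7766
R=1: x+16/15x²=0 ⇒ x=−15/16=-0.9375; min R=1−1/(4·16/15)=0.7656>−1
Confirm numerically:
  x=-0.759: |R|=0.85549 <1
  x=-0.722: |R|=0.83404 <1
  x=-0.385: |R|=0.77311 <1
  x=-1.300: |R|=1.50267 >1
  x=-1.223: |R|=1.37244 >1
  x=-1.136: |R|=1.24053 >1
So |R|<1 on (-0.9375, 0).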